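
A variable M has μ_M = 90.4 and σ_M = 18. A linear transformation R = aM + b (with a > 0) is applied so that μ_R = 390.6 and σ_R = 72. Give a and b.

σ_R = a·σ_M (a > 0), so a = 72/18 = 4.
μ_R = a·μ_M + b, so b = 390.6 − 4·90.4 = 29.

a = 4, b = 29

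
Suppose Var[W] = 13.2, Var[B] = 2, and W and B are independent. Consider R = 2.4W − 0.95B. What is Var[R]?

Var[R] = 77.837

Var[R] = a²·Var[W] + b²·Var[B] + 2ab·covariance of W and B with a = 2.4, b = -0.95.
Independence gives covariance of W and B = 0.
= 2.4²·13.2 + (-0.95)²·2 + 2·2.4·(-0.95)·0
= 76.032 + 1.805 + 0 = 77.837.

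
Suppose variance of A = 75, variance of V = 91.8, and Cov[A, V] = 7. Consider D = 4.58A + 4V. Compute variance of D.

variance of D = 3298.51

variance of D = a²·variance of A + b²·variance of V + 2ab·Cov[A, V] with a = 4.58, b = 4.
= 4.58²·75 + 4²·91.8 + 2·4.58·4·7
= 1573.23 + 1468.8 + 256.48 = 3298.51.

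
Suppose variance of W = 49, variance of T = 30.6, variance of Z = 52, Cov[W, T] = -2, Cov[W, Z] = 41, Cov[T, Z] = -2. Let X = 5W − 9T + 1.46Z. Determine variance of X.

variance of X = a²·variance of W + b²·variance of T + c²·variance of Z + 2ab·Cov[W, T] + 2ac·Cov[W, Z] + 2bc·Cov[T, Z], with a = 5, b = -9, c = 1.46.
= 1225 + 2478.6 + 110.8432 + 180 + 598.6 + 52.56
= 4645.6032.

variance of X = 4645.6032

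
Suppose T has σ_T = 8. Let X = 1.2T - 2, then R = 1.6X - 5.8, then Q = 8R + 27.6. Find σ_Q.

σ_Q = 122.88

σ_X = |1.2|·8 = 9.6.
σ_R = |1.6|·9.6 = 15.36.
σ_Q = |8|·15.36 = 122.88.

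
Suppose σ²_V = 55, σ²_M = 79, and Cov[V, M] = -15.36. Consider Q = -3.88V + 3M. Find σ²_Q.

σ²_Q = a²·σ²_V + b²·σ²_M + 2ab·Cov[V, M] with a = -3.88, b = 3.
= (-3.88)²·55 + 3²·79 + 2·(-3.88)·3·(-15.36)
= 827.992 + 711 + 357.5808 = 1896.5728.

σ²_Q = 1896.5728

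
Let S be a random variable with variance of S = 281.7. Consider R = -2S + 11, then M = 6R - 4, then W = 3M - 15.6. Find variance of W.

variance of W = 365083.2

variance of R = (-2)²·281.7 = 1126.8.
variance of M = 6²·1126.8 = 40564.8.
variance of W = 3²·40564.8 = 365083.2.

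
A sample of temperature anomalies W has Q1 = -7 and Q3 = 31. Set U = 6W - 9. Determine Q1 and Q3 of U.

Q1(U) = -51, Q3(U) = 177

a = 6 > 0: Q1(U) = a·Q1(W)+b = -51, Q3(U) = a·Q3(W)+b = 177.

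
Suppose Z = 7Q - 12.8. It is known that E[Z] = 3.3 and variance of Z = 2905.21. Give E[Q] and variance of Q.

E[Q] = 2.3, variance of Q = 59.29

From Z = 7Q - 12.8: E[Z] = a·E[Q] + b, so E[Q] = (E[Z] − b)/a = (3.3 − (-12.8))/7 = 2.3.
variance of Z = a²·variance of Q, so variance of Q = 2905.21/7² = 59.29.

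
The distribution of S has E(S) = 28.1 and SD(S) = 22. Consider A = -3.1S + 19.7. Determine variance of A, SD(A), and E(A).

variance of A = 4651.24, SD(A) = 68.2, E(A) = -67.41

A = -3.1S + 19.7 is linear with a = -3.1, b = 19.7.
variance of S = 22² = 484.
variance of A = a²·variance of S = (-3.1)²·484 = 4651.24 (the additive constant 19.7 does not affect variance).
SD(A) = |a|·SD(S) = |-3.1|·22 = 68.2.
E(A) = a·E(S) + b = (-3.1)·28.1 + 19.7 = -67.41.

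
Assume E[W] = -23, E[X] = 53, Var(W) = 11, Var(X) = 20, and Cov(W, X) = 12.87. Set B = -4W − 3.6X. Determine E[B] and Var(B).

E[B] = -98.8, Var(B) = 805.856

E[B] = (-4)·E[W] + (-3.6)·E[X] = (-4)·(-23) + (-3.6)·53 = -98.8.
Var(B) = a²·Var(W) + b²·Var(X) + 2ab·Cov(W, X) with a = -4, b = -3.6.
= (-4)²·11 + (-3.6)²·20 + 2·(-4)·(-3.6)·12.87
= 176 + 259.2 + 370.656 = 805.856.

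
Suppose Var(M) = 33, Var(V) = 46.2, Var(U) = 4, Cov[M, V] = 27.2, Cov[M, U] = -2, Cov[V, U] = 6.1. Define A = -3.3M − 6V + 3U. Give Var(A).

Var(A) = a²·Var(M) + b²·Var(V) + c²·Var(U) + 2ab·Cov[M, V] + 2ac·Cov[M, U] + 2bc·Cov[V, U], with a = -3.3, b = -6, c = 3.
= 359.37 + 1663.2 + 36 + 1077.12 + 39.6 + (-219.6)
= 2955.69.

Var(A) = 2955.69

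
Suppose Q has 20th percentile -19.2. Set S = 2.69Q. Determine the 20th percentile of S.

Since a = 2.69 > 0 the transformation is increasing, so the 20th percentile of S = a·(P_{20} of Q) + b = 2.69·(-19.2) = -51.648.

20th percentile of S = -51.648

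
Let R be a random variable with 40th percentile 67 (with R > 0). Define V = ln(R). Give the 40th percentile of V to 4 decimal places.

40th percentile of V = 4.2047

ln(R) is increasing, so P_{40}(V) = g(P_{40}(R)) ≈ 4.2047.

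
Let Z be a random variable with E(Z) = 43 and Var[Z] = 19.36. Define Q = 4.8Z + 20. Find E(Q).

E(Q) = 226.4

Q = 4.8Z + 20 is linear with a = 4.8, b = 20.
E(Q) = a·E(Z) + b = 4.8·43 + 20 = 226.4.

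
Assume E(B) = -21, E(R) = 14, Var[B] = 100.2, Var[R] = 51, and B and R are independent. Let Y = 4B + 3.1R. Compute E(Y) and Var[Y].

E(Y) = -40.6, Var[Y] = 2093.31

E(Y) = 4·E(B) + 3.1·E(R) = 4·(-21) + 3.1·14 = -40.6.
Var[Y] = a²·Var[B] + b²·Var[R] + 2ab·covariance of B and R with a = 4, b = 3.1.
Independence gives covariance of B and R = 0.
= 4²·100.2 + 3.1²·51 + 2·4·3.1·0
= 1603.2 + 490.11 + 0 = 2093.31.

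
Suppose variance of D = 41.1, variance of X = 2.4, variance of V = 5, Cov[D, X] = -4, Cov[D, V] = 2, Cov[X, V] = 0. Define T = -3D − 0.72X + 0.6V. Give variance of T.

variance of T = 348.46416

variance of T = a²·variance of D + b²·variance of X + c²·variance of V + 2ab·Cov[D, X] + 2ac·Cov[D, V] + 2bc·Cov[X, V], with a = -3, b = -0.72, c = 0.6.
= 369.9 + 1.24416 + 1.8 + (-17.28) + (-7.2) + 0
= 348.46416.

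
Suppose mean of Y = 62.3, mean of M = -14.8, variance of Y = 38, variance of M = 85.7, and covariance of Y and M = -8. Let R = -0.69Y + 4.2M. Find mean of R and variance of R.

mean of R = -105.147, variance of R = 1576.2078

mean of R = (-0.69)·mean of Y + 4.2·mean of M = (-0.69)·62.3 + 4.2·(-14.8) = -105.147.
variance of R = a²·variance of Y + b²·variance of M + 2ab·covariance of Y and M with a = -0.69, b = 4.2.
= (-0.69)²·38 + 4.2²·85.7 + 2·(-0.69)·4.2·(-8)
= 18.0918 + 1511.748 + 46.368 = 1576.2078.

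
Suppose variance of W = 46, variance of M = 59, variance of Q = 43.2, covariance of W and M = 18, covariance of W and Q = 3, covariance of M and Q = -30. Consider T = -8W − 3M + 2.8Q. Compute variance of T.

variance of T = a²·variance of W + b²·variance of M + c²·variance of Q + 2ab·covariance of W and M + 2ac·covariance of W and Q + 2bc·covariance of M and Q, with a = -8, b = -3, c = 2.8.
= 2944 + 531 + 338.688 + 864 + (-134.4) + 504
= 5047.288.

variance of T = 5047.288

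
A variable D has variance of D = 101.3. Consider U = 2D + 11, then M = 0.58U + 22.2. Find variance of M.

variance of M = 136.30928

variance of U = 2²·101.3 = 405.2.
variance of M = 0.58²·405.2 = 136.30928.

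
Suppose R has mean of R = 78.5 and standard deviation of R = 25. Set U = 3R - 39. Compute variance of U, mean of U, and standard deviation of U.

variance of U = 5625, mean of U = 196.5, standard deviation of U = 75

U = 3R - 39 is linear with a = 3, b = -39.
variance of R = 25² = 625.
variance of U = a²·variance of R = 3²·625 = 5625 (the additive constant -39 does not affect variance).
mean of U = a·mean of R + b = 3·78.5 + (-39) = 196.5.
standard deviation of U = |a|·standard deviation of R = |3|·25 = 75.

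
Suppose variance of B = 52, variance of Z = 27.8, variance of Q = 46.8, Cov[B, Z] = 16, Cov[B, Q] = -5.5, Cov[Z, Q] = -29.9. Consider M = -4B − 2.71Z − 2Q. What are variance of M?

variance of M = 1158.12998

variance of M = a²·variance of B + b²·variance of Z + c²·variance of Q + 2ab·Cov[B, Z] + 2ac·Cov[B, Q] + 2bc·Cov[Z, Q], with a = -4, b = -2.71, c = -2.
= 832 + 204.16598 + 187.2 + 346.88 + (-88) + (-324.116)
= 1158.12998.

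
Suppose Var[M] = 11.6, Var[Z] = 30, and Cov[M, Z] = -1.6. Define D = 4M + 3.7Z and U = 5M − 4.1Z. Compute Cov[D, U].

By bilinearity, Cov[D, U] = ac·Var[M] + bd·Var[Z] + (ad+bc)·Cov[M, Z], with a=4, b=3.7, c=5, d=-4.1.
ac·Var[M] = 4·5·11.6 = 232
bd·Var[Z] = 3.7·(-4.1)·30 = -455.1
(ad+bc)·Cov[M, Z] = (2.1)·(-1.6) = -3.36
Cov[D, U] = 232 + (-455.1) + (-3.36) = -226.46.

Cov[D, U] = -226.46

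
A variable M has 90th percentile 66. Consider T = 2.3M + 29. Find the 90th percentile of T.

Since a = 2.3 > 0 the transformation is increasing, so the 90th percentile of T = a·(P_{90} of M) + b = 2.3·66 + 29 = 180.8.

90th percentile of T = 180.8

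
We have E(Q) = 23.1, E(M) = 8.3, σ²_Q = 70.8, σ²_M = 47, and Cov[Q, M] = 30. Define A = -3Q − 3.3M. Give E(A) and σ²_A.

E(A) = (-3)·E(Q) + (-3.3)·E(M) = (-3)·23.1 + (-3.3)·8.3 = -96.69.
σ²_A = a²·σ²_Q + b²·σ²_M + 2ab·Cov[Q, M] with a = -3, b = -3.3.
= (-3)²·70.8 + (-3.3)²·47 + 2·(-3)·(-3.3)·30
= 637.2 + 511.83 + 594 = 1743.03.

E(A) = -96.69, σ²_A = 1743.03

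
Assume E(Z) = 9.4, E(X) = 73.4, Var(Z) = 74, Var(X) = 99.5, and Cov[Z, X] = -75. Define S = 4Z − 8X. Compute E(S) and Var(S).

E(S) = -549.6, Var(S) = 12352

E(S) = 4·E(Z) + (-8)·E(X) = 4·9.4 + (-8)·73.4 = -549.6.
Var(S) = a²·Var(Z) + b²·Var(X) + 2ab·Cov[Z, X] with a = 4, b = -8.
= 4²·74 + (-8)²·99.5 + 2·4·(-8)·(-75)
= 1184 + 6368 + 4800 = 12352.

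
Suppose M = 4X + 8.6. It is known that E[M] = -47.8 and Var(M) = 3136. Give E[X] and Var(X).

From M = 4X + 8.6: E[M] = a·E[X] + b, so E[X] = (E[M] − b)/a = (-47.8 − 8.6)/4 = -14.1.
Var(M) = a²·Var(X), so Var(X) = 3136/4² = 196.

E[X] = -14.1, Var(X) = 196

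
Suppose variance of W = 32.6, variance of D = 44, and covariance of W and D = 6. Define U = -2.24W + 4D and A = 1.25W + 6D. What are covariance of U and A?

By bilinearity, covariance of U and A = ac·variance of W + bd·variance of D + (ad+bc)·covariance of W and D, with a=-2.24, b=4, c=1.25, d=6.
ac·variance of W = (-2.24)·1.25·32.6 = -91.28
bd·variance of D = 4·6·44 = 1056
(ad+bc)·covariance of W and D = (-8.44)·6 = -50.64
covariance of U and A = -91.28 + 1056 + (-50.64) = 914.08.

covariance of U and A = 914.08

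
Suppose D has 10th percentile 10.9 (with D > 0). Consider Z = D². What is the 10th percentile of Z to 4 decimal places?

10th percentile of Z = 118.81

D² is increasing, so P_{10}(Z) = g(P_{10}(D)) = 118.81.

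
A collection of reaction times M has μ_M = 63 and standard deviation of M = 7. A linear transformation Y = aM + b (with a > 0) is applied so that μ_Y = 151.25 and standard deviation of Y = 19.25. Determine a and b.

a = 2.75, b = -22

standard deviation of Y = a·standard deviation of M (a > 0), so a = 19.25/7 = 2.75.
μ_Y = a·μ_M + b, so b = 151.25 − 2.75·63 = -22.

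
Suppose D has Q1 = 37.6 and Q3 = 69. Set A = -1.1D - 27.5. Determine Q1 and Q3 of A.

Q1(A) = -103.4, Q3(A) = -68.86

a = -1.1 < 0 reverses order: Q1(A) comes from Q3(D), Q3(A) from Q1(D).
Q1(A) = (-1.1)·69 + (-27.5) = -103.4; Q3(A) = (-1.1)·37.6 + (-27.5) = -68.86.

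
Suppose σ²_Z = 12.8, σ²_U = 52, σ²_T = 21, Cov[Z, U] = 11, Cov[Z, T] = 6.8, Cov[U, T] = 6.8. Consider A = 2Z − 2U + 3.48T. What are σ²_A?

σ²_A = 425.5184

σ²_A = a²·σ²_Z + b²·σ²_U + c²·σ²_T + 2ab·Cov[Z, U] + 2ac·Cov[Z, T] + 2bc·Cov[U, T], with a = 2, b = -2, c = 3.48.
= 51.2 + 208 + 254.3184 + (-88) + 94.656 + (-94.656)
= 425.5184.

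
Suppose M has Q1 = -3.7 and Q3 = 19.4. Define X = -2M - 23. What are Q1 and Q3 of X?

Q1(X) = -61.8, Q3(X) = -15.6

a = -2 < 0 reverses order: Q1(X) comes from Q3(M), Q3(X) from Q1(M).
Q1(X) = (-2)·19.4 + (-23) = -61.8; Q3(X) = (-2)·(-3.7) + (-23) = -15.6.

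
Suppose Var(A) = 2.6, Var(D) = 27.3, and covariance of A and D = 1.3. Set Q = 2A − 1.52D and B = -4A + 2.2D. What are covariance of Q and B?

By bilinearity, covariance of Q and B = ac·Var(A) + bd·Var(D) + (ad+bc)·covariance of A and D, with a=2, b=-1.52, c=-4, d=2.2.
ac·Var(A) = 2·(-4)·2.6 = -20.8
bd·Var(D) = (-1.52)·2.2·27.3 = -91.2912
(ad+bc)·covariance of A and D = (10.48)·1.3 = 13.624
covariance of Q and B = -20.8 + (-91.2912) + 13.624 = -98.4672.

covariance of Q and B = -98.4672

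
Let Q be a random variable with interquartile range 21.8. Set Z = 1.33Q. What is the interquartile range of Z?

IQR(Z) = 28.994

Under Z = aQ + b, IQR(Z) = |a|·IQR(Q) = |1.33|·21.8 = 28.994 (shifts cancel; spread scales by |a|).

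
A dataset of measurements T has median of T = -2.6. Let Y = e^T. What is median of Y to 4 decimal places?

median of Y = 0.0743

e^T is monotone on this domain, so median of Y = exp(-2.6) ≈ 0.0743.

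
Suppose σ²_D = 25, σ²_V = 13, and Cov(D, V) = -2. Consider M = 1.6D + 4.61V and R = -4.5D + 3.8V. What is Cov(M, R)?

Cov(M, R) = 77.064

By bilinearity, Cov(M, R) = ac·σ²_D + bd·σ²_V + (ad+bc)·Cov(D, V), with a=1.6, b=4.61, c=-4.5, d=3.8.
ac·σ²_D = 1.6·(-4.5)·25 = -180
bd·σ²_V = 4.61·3.8·13 = 227.734
(ad+bc)·Cov(D, V) = (-14.665)·(-2) = 29.33
Cov(M, R) = -180 + 227.734 + 29.33 = 77.064.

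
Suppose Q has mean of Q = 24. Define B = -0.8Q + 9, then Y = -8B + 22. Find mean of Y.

mean of B = (-0.8)·24 + 9 = -10.2.
mean of Y = (-8)·(-10.2) + 22 = 103.6.

mean of Y = 103.6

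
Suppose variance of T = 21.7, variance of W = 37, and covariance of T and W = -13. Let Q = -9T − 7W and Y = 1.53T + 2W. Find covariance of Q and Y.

By bilinearity, covariance of Q and Y = ac·variance of T + bd·variance of W + (ad+bc)·covariance of T and W, with a=-9, b=-7, c=1.53, d=2.
ac·variance of T = (-9)·1.53·21.7 = -298.809
bd·variance of W = (-7)·2·37 = -518
(ad+bc)·covariance of T and W = (-28.71)·(-13) = 373.23
covariance of Q and Y = -298.809 + (-518) + 373.23 = -443.579.

covariance of Q and Y = -443.579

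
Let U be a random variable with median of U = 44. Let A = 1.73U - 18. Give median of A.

median of A = 58.12

A linear map preserves order up to sign, so median of A = a·median of U + b = 1.73·44 + (-18) = 58.12.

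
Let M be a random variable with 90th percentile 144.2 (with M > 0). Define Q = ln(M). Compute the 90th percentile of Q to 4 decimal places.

ln(M) is increasing, so P_{90}(Q) = g(P_{90}(M)) ≈ 4.9712.

90th percentile of Q = 4.9712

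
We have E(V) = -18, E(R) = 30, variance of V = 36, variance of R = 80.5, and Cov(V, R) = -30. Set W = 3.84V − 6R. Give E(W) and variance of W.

E(W) = 3.84·E(V) + (-6)·E(R) = 3.84·(-18) + (-6)·30 = -249.12.
variance of W = a²·variance of V + b²·variance of R + 2ab·Cov(V, R) with a = 3.84, b = -6.
= 3.84²·36 + (-6)²·80.5 + 2·3.84·(-6)·(-30)
= 530.8416 + 2898 + 1382.4 = 4811.2416.

E(W) = -249.12, variance of W = 4811.2416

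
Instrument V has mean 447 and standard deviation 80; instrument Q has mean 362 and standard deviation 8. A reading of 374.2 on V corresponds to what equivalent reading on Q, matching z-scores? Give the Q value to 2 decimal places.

z = (374.2 − 447)/80 = -0.91.
Q = 362 + z·8 = 362 + (374.2 − 447)·8/80 = 354.72.

Q = 354.72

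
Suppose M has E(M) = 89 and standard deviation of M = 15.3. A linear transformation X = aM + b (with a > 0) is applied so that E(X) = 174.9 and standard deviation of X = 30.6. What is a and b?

a = 2, b = -3.1

standard deviation of X = a·standard deviation of M (a > 0), so a = 30.6/15.3 = 2.
E(X) = a·E(M) + b, so b = 174.9 − 2·89 = -3.1.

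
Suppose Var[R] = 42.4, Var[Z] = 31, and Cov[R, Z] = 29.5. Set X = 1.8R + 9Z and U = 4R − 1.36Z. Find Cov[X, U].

Cov[X, U] = 915.624

By bilinearity, Cov[X, U] = ac·Var[R] + bd·Var[Z] + (ad+bc)·Cov[R, Z], with a=1.8, b=9, c=4, d=-1.36.
ac·Var[R] = 1.8·4·42.4 = 305.28
bd·Var[Z] = 9·(-1.36)·31 = -379.44
(ad+bc)·Cov[R, Z] = (33.552)·29.5 = 989.784
Cov[X, U] = 305.28 + (-379.44) + 989.784 = 915.624.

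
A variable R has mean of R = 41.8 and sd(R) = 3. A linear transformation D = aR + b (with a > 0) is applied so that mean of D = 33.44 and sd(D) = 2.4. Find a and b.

a = 0.8, b = 0

sd(D) = a·sd(R) (a > 0), so a = 2.4/3 = 0.8.
mean of D = a·mean of R + b, so b = 33.44 − 0.8·41.8 = 0.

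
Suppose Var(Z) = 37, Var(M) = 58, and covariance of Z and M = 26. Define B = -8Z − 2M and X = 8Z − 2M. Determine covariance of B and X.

By bilinearity, covariance of B and X = ac·Var(Z) + bd·Var(M) + (ad+bc)·covariance of Z and M, with a=-8, b=-2, c=8, d=-2.
ac·Var(Z) = (-8)·8·37 = -2368
bd·Var(M) = (-2)·(-2)·58 = 232
(ad+bc)·covariance of Z and M = (0)·26 = 0
covariance of B and X = -2368 + 232 + 0 = -2136.

covariance of B and X = -2136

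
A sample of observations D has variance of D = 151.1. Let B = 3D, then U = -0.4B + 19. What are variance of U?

variance of U = 217.584

variance of B = 3²·151.1 = 1359.9.
variance of U = (-0.4)²·1359.9 = 217.584.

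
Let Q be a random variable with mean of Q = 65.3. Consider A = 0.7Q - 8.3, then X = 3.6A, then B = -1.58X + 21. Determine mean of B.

mean of B = -191.78808

mean of A = 0.7·65.3 + (-8.3) = 37.41.
mean of X = 3.6·37.41 = 134.676.
mean of B = (-1.58)·134.676 + 21 = -191.78808.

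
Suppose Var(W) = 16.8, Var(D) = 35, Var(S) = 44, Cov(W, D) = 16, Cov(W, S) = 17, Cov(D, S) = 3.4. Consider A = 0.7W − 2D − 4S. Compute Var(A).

Var(A) = a²·Var(W) + b²·Var(D) + c²·Var(S) + 2ab·Cov(W, D) + 2ac·Cov(W, S) + 2bc·Cov(D, S), with a = 0.7, b = -2, c = -4.
= 8.232 + 140 + 704 + (-44.8) + (-95.2) + 54.4
= 766.632.

Var(A) = 766.632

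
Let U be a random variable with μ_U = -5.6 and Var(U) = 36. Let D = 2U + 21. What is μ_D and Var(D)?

μ_D = 9.8, Var(D) = 144

D = 2U + 21 is linear with a = 2, b = 21.
μ_D = a·μ_U + b = 2·(-5.6) + 21 = 9.8.
Var(D) = a²·Var(U) = 2²·36 = 144 (the additive constant 21 does not affect variance).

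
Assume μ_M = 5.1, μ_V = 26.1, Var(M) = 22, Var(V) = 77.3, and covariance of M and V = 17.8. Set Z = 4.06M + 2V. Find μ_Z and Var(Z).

μ_Z = 72.906, Var(Z) = 960.9112

μ_Z = 4.06·μ_M + 2·μ_V = 4.06·5.1 + 2·26.1 = 72.906.
Var(Z) = a²·Var(M) + b²·Var(V) + 2ab·covariance of M and V with a = 4.06, b = 2.
= 4.06²·22 + 2²·77.3 + 2·4.06·2·17.8
= 362.6392 + 309.2 + 289.072 = 960.9112.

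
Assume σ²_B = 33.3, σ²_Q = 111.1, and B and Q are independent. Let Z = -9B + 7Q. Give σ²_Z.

σ²_Z = a²·σ²_B + b²·σ²_Q + 2ab·Cov[B, Q] with a = -9, b = 7.
Independence gives Cov[B, Q] = 0.
= (-9)²·33.3 + 7²·111.1 + 2·(-9)·7·0
= 2697.3 + 5443.9 + 0 = 8141.2.

σ²_Z = 8141.2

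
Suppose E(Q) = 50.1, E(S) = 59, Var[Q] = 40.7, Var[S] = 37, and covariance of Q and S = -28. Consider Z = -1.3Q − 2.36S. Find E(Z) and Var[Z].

E(Z) = -204.37, Var[Z] = 103.0502

E(Z) = (-1.3)·E(Q) + (-2.36)·E(S) = (-1.3)·50.1 + (-2.36)·59 = -204.37.
Var[Z] = a²·Var[Q] + b²·Var[S] + 2ab·covariance of Q and S with a = -1.3, b = -2.36.
= (-1.3)²·40.7 + (-2.36)²·37 + 2·(-1.3)·(-2.36)·(-28)
= 68.783 + 206.0752 + (-171.808) = 103.0502.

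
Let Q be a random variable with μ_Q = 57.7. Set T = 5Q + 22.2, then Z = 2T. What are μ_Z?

μ_T = 5·57.7 + 22.2 = 310.7.
μ_Z = 2·310.7 = 621.4.

μ_Z = 621.4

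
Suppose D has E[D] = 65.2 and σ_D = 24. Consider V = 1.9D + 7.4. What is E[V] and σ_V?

V = 1.9D + 7.4 is linear with a = 1.9, b = 7.4.
E[V] = a·E[D] + b = 1.9·65.2 + 7.4 = 131.28.
σ_V = |a|·σ_D = |1.9|·24 = 45.6.

E[V] = 131.28, σ_V = 45.6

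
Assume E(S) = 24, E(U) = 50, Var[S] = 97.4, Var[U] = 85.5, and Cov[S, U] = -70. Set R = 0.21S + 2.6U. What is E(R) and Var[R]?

E(R) = 135.04, Var[R] = 505.83534

E(R) = 0.21·E(S) + 2.6·E(U) = 0.21·24 + 2.6·50 = 135.04.
Var[R] = a²·Var[S] + b²·Var[U] + 2ab·Cov[S, U] with a = 0.21, b = 2.6.
= 0.21²·97.4 + 2.6²·85.5 + 2·0.21·2.6·(-70)
= 4.29534 + 577.98 + (-76.44) = 505.83534.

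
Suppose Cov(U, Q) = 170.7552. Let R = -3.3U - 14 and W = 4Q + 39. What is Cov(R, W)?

Cov(R, W) = -2253.96864

Cov(R, W) = a·c·Cov(U, Q) = (-3.3)·4·170.7552 = -2253.96864. Additive constants drop out.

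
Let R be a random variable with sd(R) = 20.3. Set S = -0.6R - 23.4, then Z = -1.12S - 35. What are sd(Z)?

sd(S) = |-0.6|·20.3 = 12.18.
sd(Z) = |-1.12|·12.18 = 13.6416.

sd(Z) = 13.6416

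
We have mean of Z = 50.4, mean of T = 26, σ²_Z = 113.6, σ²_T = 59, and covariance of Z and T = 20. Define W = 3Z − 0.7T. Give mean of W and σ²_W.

mean of W = 133, σ²_W = 967.31

mean of W = 3·mean of Z + (-0.7)·mean of T = 3·50.4 + (-0.7)·26 = 133.
σ²_W = a²·σ²_Z + b²·σ²_T + 2ab·covariance of Z and T with a = 3, b = -0.7.
= 3²·113.6 + (-0.7)²·59 + 2·3·(-0.7)·20
= 1022.4 + 28.91 + (-84) = 967.31.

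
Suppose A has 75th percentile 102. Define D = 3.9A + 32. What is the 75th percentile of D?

Since a = 3.9 > 0 the transformation is increasing, so the 75th percentile of D = a·(P_{75} of A) + b = 3.9·102 + 32 = 429.8.

75th percentile of D = 429.8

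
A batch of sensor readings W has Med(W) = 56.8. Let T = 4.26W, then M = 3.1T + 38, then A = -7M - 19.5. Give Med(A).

Med(A) = -5536.2056

Med(T) = 4.26·56.8 = 241.968.
Med(M) = 3.1·241.968 + 38 = 788.1008.
Med(A) = (-7)·788.1008 + (-19.5) = -5536.2056.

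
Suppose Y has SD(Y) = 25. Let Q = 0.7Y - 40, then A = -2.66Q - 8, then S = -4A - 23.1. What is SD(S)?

SD(S) = 186.2

SD(Q) = |0.7|·25 = 17.5.
SD(A) = |-2.66|·17.5 = 46.55.
SD(S) = |-4|·46.55 = 186.2.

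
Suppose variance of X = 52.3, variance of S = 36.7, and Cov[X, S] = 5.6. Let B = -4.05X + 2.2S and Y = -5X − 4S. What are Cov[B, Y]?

Cov[B, Y] = 765.235

By bilinearity, Cov[B, Y] = ac·variance of X + bd·variance of S + (ad+bc)·Cov[X, S], with a=-4.05, b=2.2, c=-5, d=-4.
ac·variance of X = (-4.05)·(-5)·52.3 = 1059.075
bd·variance of S = 2.2·(-4)·36.7 = -322.96
(ad+bc)·Cov[X, S] = (5.2)·5.6 = 29.12
Cov[B, Y] = 1059.075 + (-322.96) + 29.12 = 765.235.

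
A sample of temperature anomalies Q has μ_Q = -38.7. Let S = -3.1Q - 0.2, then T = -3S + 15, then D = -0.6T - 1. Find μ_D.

μ_S = (-3.1)·(-38.7) + (-0.2) = 119.77.
μ_T = (-3)·119.77 + 15 = -344.31.
μ_D = (-0.6)·(-344.31) + (-1) = 205.586.

μ_D = 205.586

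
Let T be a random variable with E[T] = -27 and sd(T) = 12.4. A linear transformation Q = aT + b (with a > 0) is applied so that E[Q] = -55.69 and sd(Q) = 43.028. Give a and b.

a = 3.47, b = 38

sd(Q) = a·sd(T) (a > 0), so a = 43.028/12.4 = 3.47.
E[Q] = a·E[T] + b, so b = -55.69 − 3.47·(-27) = 38.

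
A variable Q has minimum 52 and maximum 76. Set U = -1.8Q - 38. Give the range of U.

Range(U) = 43.2

Range of Q = 76 − 52 = 24.
Range(U) = |a|·Range(Q) = |-1.8|·24 = 43.2.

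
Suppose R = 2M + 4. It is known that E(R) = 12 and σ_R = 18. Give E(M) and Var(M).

E(M) = 4, Var(M) = 81

From R = 2M + 4: E(R) = a·E(M) + b, so E(M) = (E(R) − b)/a = (12 − 4)/2 = 4.
Var(R) = 18² = 324.
Var(R) = a²·Var(M), so Var(M) = 324/2² = 81.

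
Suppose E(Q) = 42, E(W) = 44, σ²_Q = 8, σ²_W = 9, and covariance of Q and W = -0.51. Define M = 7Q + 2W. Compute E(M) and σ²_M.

E(M) = 7·E(Q) + 2·E(W) = 7·42 + 2·44 = 382.
σ²_M = a²·σ²_Q + b²·σ²_W + 2ab·covariance of Q and W with a = 7, b = 2.
= 7²·8 + 2²·9 + 2·7·2·(-0.51)
= 392 + 36 + (-14.28) = 413.72.

E(M) = 382, σ²_M = 413.72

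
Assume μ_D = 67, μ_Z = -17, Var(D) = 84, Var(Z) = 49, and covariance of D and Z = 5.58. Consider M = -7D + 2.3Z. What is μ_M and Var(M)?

μ_M = -508.1, Var(M) = 4195.534

μ_M = (-7)·μ_D + 2.3·μ_Z = (-7)·67 + 2.3·(-17) = -508.1.
Var(M) = a²·Var(D) + b²·Var(Z) + 2ab·covariance of D and Z with a = -7, b = 2.3.
= (-7)²·84 + 2.3²·49 + 2·(-7)·2.3·5.58
= 4116 + 259.21 + (-179.676) = 4195.534.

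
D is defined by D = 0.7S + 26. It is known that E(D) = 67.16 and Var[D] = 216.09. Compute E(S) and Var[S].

From D = 0.7S + 26: E(D) = a·E(S) + b, so E(S) = (E(D) − b)/a = (67.16 − 26)/0.7 = 58.8.
Var[D] = a²·Var[S], so Var[S] = 216.09/0.7² = 441.

E(S) = 58.8, Var[S] = 441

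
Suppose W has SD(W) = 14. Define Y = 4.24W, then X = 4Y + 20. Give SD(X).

SD(X) = 237.44

SD(Y) = |4.24|·14 = 59.36.
SD(X) = |4|·59.36 = 237.44.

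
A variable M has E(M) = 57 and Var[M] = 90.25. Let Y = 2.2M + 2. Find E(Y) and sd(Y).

Y = 2.2M + 2 is linear with a = 2.2, b = 2.
E(Y) = a·E(M) + b = 2.2·57 + 2 = 127.4.
sd(M) = √90.25 = 9.5.
sd(Y) = |a|·sd(M) = |2.2|·9.5 = 20.9.

E(Y) = 127.4, sd(Y) = 20.9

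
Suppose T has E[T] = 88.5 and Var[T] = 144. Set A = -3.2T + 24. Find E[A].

E[A] = -259.2

A = -3.2T + 24 is linear with a = -3.2, b = 24.
E[A] = a·E[T] + b = (-3.2)·88.5 + 24 = -259.2.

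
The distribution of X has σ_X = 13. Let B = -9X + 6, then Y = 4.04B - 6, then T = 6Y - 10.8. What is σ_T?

σ_B = |-9|·13 = 117.
σ_Y = |4.04|·117 = 472.68.
σ_T = |6|·472.68 = 2836.08.

σ_T = 2836.08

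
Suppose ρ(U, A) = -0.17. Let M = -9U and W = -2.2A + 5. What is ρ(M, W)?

ρ(M, W) = -0.17

Linear rescalings preserve correlation up to sign; here the slopes -9 and -2.2 have the same sign, so ρ(M, W) = ρ(U, A) = -0.17.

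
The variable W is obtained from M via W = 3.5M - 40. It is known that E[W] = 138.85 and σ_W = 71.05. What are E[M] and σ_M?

E[M] = 51.1, σ_M = 20.3

From W = 3.5M - 40: E[W] = a·E[M] + b, so E[M] = (E[W] − b)/a = (138.85 − (-40))/3.5 = 51.1.
σ_W = |a|·σ_M, so σ_M = 71.05/|3.5| = 20.3.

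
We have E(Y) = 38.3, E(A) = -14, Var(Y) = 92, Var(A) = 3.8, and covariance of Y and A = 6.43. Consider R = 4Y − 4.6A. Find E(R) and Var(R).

E(R) = 217.6, Var(R) = 1315.784

E(R) = 4·E(Y) + (-4.6)·E(A) = 4·38.3 + (-4.6)·(-14) = 217.6.
Var(R) = a²·Var(Y) + b²·Var(A) + 2ab·covariance of Y and A with a = 4, b = -4.6.
= 4²·92 + (-4.6)²·3.8 + 2·4·(-4.6)·6.43
= 1472 + 80.408 + (-236.624) = 1315.784.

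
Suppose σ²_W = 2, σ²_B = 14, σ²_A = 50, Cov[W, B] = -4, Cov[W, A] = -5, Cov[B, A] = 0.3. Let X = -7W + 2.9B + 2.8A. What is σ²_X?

σ²_X = a²·σ²_W + b²·σ²_B + c²·σ²_A + 2ab·Cov[W, B] + 2ac·Cov[W, A] + 2bc·Cov[B, A], with a = -7, b = 2.9, c = 2.8.
= 98 + 117.74 + 392 + 162.4 + 196 + 4.872
= 971.012.

σ²_X = 971.012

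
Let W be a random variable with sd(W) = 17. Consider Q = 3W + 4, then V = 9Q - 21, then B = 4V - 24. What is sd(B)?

sd(Q) = |3|·17 = 51.
sd(V) = |9|·51 = 459.
sd(B) = |4|·459 = 1836.

sd(B) = 1836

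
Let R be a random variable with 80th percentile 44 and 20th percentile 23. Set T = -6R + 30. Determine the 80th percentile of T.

Since a = -6 < 0 the transformation is decreasing, reversing order: the 80th percentile of T corresponds to the 20th percentile of R.
So P_{80}(T) = a·P_{20}(R) + b = (-6)·23 + 30 = -108.

80th percentile of T = -108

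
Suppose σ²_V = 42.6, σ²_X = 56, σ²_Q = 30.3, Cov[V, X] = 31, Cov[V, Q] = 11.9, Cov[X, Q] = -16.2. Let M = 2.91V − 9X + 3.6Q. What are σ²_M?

σ²_M = 4964.73786

σ²_M = a²·σ²_V + b²·σ²_X + c²·σ²_Q + 2ab·Cov[V, X] + 2ac·Cov[V, Q] + 2bc·Cov[X, Q], with a = 2.91, b = -9, c = 3.6.
= 360.74106 + 4536 + 392.688 + (-1623.78) + 249.3288 + 1049.76
= 4964.73786.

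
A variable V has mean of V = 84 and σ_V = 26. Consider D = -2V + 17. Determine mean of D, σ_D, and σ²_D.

mean of D = -151, σ_D = 52, σ²_D = 2704

D = -2V + 17 is linear with a = -2, b = 17.
mean of D = a·mean of V + b = (-2)·84 + 17 = -151.
σ_D = |a|·σ_V = |-2|·26 = 52.
σ²_V = 26² = 676.
σ²_D = a²·σ²_V = (-2)²·676 = 2704 (the additive constant 17 does not affect variance).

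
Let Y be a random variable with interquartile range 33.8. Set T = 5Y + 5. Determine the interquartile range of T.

IQR(T) = 169

Under T = aY + b, IQR(T) = |a|·IQR(Y) = |5|·33.8 = 169 (shifts cancel; spread scales by |a|).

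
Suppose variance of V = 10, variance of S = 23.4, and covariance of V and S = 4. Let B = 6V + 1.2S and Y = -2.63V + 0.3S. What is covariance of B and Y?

By bilinearity, covariance of B and Y = ac·variance of V + bd·variance of S + (ad+bc)·covariance of V and S, with a=6, b=1.2, c=-2.63, d=0.3.
ac·variance of V = 6·(-2.63)·10 = -157.8
bd·variance of S = 1.2·0.3·23.4 = 8.424
(ad+bc)·covariance of V and S = (-1.356)·4 = -5.424
covariance of B and Y = -157.8 + 8.424 + (-5.424) = -154.8.

covariance of B and Y = -154.8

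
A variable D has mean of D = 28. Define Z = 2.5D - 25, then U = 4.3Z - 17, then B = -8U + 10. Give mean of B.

mean of B = -1402

mean of Z = 2.5·28 + (-25) = 45.
mean of U = 4.3·45 + (-17) = 176.5.
mean of B = (-8)·176.5 + 10 = -1402.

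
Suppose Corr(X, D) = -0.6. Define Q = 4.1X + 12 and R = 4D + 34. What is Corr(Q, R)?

Linear rescalings preserve correlation up to sign; here the slopes 4.1 and 4 have the same sign, so Corr(Q, R) = Corr(X, D) = -0.6.

Corr(Q, R) = -0.6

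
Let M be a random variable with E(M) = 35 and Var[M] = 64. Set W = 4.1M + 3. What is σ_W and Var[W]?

W = 4.1M + 3 is linear with a = 4.1, b = 3.
σ_M = √64 = 8.
σ_W = |a|·σ_M = |4.1|·8 = 32.8.
Var[W] = a²·Var[M] = 4.1²·64 = 1075.84 (the additive constant 3 does not affect variance).

σ_W = 32.8, Var[W] = 1075.84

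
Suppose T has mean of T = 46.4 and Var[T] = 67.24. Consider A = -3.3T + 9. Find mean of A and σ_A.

A = -3.3T + 9 is linear with a = -3.3, b = 9.
mean of A = a·mean of T + b = (-3.3)·46.4 + 9 = -144.12.
σ_T = √67.24 = 8.2.
σ_A = |a|·σ_T = |-3.3|·8.2 = 27.06.

mean of A = -144.12, σ_A = 27.06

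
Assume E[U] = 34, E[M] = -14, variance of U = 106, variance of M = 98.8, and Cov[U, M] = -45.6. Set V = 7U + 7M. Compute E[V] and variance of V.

E[V] = 7·E[U] + 7·E[M] = 7·34 + 7·(-14) = 140.
variance of V = a²·variance of U + b²·variance of M + 2ab·Cov[U, M] with a = 7, b = 7.
= 7²·106 + 7²·98.8 + 2·7·7·(-45.6)
= 5194 + 4841.2 + (-4468.8) = 5566.4.

E[V] = 140, variance of V = 5566.4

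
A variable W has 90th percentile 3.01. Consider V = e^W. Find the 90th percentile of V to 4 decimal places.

90th percentile of V = 20.2874

e^W is increasing, so P_{90}(V) = g(P_{90}(W)) ≈ 20.2874.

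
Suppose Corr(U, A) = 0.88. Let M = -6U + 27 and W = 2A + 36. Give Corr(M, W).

Linear rescalings preserve |correlation|; the slopes -6 and 2 have opposite signs, so the correlation flips sign: Corr(M, W) = −Corr(U, A) = -0.88.

Corr(M, W) = -0.88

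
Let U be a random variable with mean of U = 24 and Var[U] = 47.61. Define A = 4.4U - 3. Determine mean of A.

A = 4.4U - 3 is linear with a = 4.4, b = -3.
mean of A = a·mean of U + b = 4.4·24 + (-3) = 102.6.

mean of A = 102.6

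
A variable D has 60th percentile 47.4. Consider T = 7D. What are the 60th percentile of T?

Since a = 7 > 0 the transformation is increasing, so the 60th percentile of T = a·(P_{60} of D) + b = 7·47.4 = 331.8.

60th percentile of T = 331.8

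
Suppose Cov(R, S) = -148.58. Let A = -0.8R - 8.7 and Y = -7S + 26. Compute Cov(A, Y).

Cov(A, Y) = a·c·Cov(R, S) = (-0.8)·(-7)·(-148.58) = -832.048. Additive constants drop out.

Cov(A, Y) = -832.048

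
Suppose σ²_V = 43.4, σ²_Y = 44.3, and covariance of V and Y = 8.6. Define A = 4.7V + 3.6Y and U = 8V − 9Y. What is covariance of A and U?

covariance of A and U = 80.42

By bilinearity, covariance of A and U = ac·σ²_V + bd·σ²_Y + (ad+bc)·covariance of V and Y, with a=4.7, b=3.6, c=8, d=-9.
ac·σ²_V = 4.7·8·43.4 = 1631.84
bd·σ²_Y = 3.6·(-9)·44.3 = -1435.32
(ad+bc)·covariance of V and Y = (-13.5)·8.6 = -116.1
covariance of A and U = 1631.84 + (-1435.32) + (-116.1) = 80.42.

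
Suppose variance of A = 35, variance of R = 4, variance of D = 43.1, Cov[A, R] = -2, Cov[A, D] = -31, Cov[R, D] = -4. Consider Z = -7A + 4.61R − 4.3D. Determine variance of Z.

variance of Z = 1018.3914

variance of Z = a²·variance of A + b²·variance of R + c²·variance of D + 2ab·Cov[A, R] + 2ac·Cov[A, D] + 2bc·Cov[R, D], with a = -7, b = 4.61, c = -4.3.
= 1715 + 85.0084 + 796.919 + 129.08 + (-1866.2) + 158.584
= 1018.3914.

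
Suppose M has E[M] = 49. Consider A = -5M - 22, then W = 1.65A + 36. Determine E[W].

E[A] = (-5)·49 + (-22) = -267.
E[W] = 1.65·(-267) + 36 = -404.55.

E[W] = -404.55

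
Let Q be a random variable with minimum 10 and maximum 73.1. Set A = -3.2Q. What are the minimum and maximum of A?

min(A) = -233.92, max(A) = -32

a = -3.2 < 0, so order reverses: min(A) = a·max(Q)+b = (-3.2)·73.1 = -233.92; max(A) = a·min(Q)+b = (-3.2)·10 = -32.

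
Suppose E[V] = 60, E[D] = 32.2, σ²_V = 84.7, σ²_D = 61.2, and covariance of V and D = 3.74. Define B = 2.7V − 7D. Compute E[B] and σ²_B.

E[B] = 2.7·E[V] + (-7)·E[D] = 2.7·60 + (-7)·32.2 = -63.4.
σ²_B = a²·σ²_V + b²·σ²_D + 2ab·covariance of V and D with a = 2.7, b = -7.
= 2.7²·84.7 + (-7)²·61.2 + 2·2.7·(-7)·3.74
= 617.463 + 2998.8 + (-141.372) = 3474.891.

E[B] = -63.4, σ²_B = 3474.891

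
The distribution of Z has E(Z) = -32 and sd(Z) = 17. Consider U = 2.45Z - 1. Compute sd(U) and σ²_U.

sd(U) = 41.65, σ²_U = 1734.7225

U = 2.45Z - 1 is linear with a = 2.45, b = -1.
sd(U) = |a|·sd(Z) = |2.45|·17 = 41.65.
σ²_Z = 17² = 289.
σ²_U = a²·σ²_Z = 2.45²·289 = 1734.7225 (the additive constant -1 does not affect variance).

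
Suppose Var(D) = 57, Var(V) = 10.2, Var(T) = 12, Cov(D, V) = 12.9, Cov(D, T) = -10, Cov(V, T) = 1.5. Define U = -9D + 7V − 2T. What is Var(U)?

Var(U) = 3137.4

Var(U) = a²·Var(D) + b²·Var(V) + c²·Var(T) + 2ab·Cov(D, V) + 2ac·Cov(D, T) + 2bc·Cov(V, T), with a = -9, b = 7, c = -2.
= 4617 + 499.8 + 48 + (-1625.4) + (-360) + (-42)
= 3137.4.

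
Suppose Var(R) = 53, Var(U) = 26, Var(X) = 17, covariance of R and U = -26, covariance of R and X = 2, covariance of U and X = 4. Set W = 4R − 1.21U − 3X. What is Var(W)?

Var(W) = 1271.7866

Var(W) = a²·Var(R) + b²·Var(U) + c²·Var(X) + 2ab·covariance of R and U + 2ac·covariance of R and X + 2bc·covariance of U and X, with a = 4, b = -1.21, c = -3.
= 848 + 38.0666 + 153 + 251.68 + (-48) + 29.04
= 1271.7866.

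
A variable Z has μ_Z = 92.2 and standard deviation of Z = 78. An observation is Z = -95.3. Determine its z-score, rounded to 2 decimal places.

z = -2.40

z = (Z − μ_Z) / standard deviation of Z = (-95.3 − 92.2) / 78 ≈ -2.40.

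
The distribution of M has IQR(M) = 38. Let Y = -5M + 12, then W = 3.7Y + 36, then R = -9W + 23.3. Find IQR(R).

IQR(Y) = |-5|·38 = 190.
IQR(W) = |3.7|·190 = 703.
IQR(R) = |-9|·703 = 6327.

IQR(R) = 6327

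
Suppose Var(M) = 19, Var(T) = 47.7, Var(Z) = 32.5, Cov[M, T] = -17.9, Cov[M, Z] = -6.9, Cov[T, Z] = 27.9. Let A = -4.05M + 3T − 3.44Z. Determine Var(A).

Var(A) = a²·Var(M) + b²·Var(T) + c²·Var(Z) + 2ab·Cov[M, T] + 2ac·Cov[M, Z] + 2bc·Cov[T, Z], with a = -4.05, b = 3, c = -3.44.
= 311.6475 + 429.3 + 384.592 + 434.97 + (-192.2616) + (-575.856)
= 792.3919.

Var(A) = 792.3919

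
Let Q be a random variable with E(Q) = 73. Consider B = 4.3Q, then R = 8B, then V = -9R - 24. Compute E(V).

E(B) = 4.3·73 = 313.9.
E(R) = 8·313.9 = 2511.2.
E(V) = (-9)·2511.2 + (-24) = -22624.8.

E(V) = -22624.8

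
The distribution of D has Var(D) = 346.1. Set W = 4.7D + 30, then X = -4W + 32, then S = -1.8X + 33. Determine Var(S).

Var(S) = 396334.89216

Var(W) = 4.7²·346.1 = 7645.349.
Var(X) = (-4)²·7645.349 = 122325.584.
Var(S) = (-1.8)²·122325.584 = 396334.89216.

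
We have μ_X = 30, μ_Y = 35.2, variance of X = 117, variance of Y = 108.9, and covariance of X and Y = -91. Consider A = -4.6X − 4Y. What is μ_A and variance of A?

μ_A = -278.8, variance of A = 869.32

μ_A = (-4.6)·μ_X + (-4)·μ_Y = (-4.6)·30 + (-4)·35.2 = -278.8.
variance of A = a²·variance of X + b²·variance of Y + 2ab·covariance of X and Y with a = -4.6, b = -4.
= (-4.6)²·117 + (-4)²·108.9 + 2·(-4.6)·(-4)·(-91)
= 2475.72 + 1742.4 + (-3348.8) = 869.32.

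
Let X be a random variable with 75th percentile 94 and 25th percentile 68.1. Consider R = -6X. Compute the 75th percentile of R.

75th percentile of R = -408.6

Since a = -6 < 0 the transformation is decreasing, reversing order: the 75th percentile of R corresponds to the 25th percentile of X.
So P_{75}(R) = a·P_{25}(X) + b = (-6)·68.1 = -408.6.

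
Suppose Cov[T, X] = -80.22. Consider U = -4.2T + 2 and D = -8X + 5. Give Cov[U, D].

Cov[U, D] = a·c·Cov[T, X] = (-4.2)·(-8)·(-80.22) = -2695.392. Additive constants drop out.

Cov[U, D] = -2695.392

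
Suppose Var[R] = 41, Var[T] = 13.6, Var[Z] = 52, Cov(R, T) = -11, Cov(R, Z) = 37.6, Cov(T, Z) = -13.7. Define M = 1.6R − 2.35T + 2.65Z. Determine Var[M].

Var[M] = a²·Var[R] + b²·Var[T] + c²·Var[Z] + 2ab·Cov(R, T) + 2ac·Cov(R, Z) + 2bc·Cov(T, Z), with a = 1.6, b = -2.35, c = 2.65.
= 104.96 + 75.106 + 365.17 + 82.72 + 318.848 + 170.6335
= 1117.4375.

Var[M] = 1117.4375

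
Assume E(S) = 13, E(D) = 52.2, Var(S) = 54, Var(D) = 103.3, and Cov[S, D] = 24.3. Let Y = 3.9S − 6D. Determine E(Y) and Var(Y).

E(Y) = -262.5, Var(Y) = 3402.9

E(Y) = 3.9·E(S) + (-6)·E(D) = 3.9·13 + (-6)·52.2 = -262.5.
Var(Y) = a²·Var(S) + b²·Var(D) + 2ab·Cov[S, D] with a = 3.9, b = -6.
= 3.9²·54 + (-6)²·103.3 + 2·3.9·(-6)·24.3
= 821.34 + 3718.8 + (-1137.24) = 3402.9.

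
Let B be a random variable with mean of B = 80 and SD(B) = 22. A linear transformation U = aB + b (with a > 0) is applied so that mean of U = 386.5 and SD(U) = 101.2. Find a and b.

a = 4.6, b = 18.5

SD(U) = a·SD(B) (a > 0), so a = 101.2/22 = 4.6.
mean of U = a·mean of B + b, so b = 386.5 − 4.6·80 = 18.5.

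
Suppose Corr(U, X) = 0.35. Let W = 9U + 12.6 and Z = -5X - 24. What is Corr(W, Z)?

Linear rescalings preserve |correlation|; the slopes 9 and -5 have opposite signs, so the correlation flips sign: Corr(W, Z) = −Corr(U, X) = -0.35.

Corr(W, Z) = -0.35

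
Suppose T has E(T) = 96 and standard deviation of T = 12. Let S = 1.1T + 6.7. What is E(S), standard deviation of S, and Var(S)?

S = 1.1T + 6.7 is linear with a = 1.1, b = 6.7.
E(S) = a·E(T) + b = 1.1·96 + 6.7 = 112.3.
standard deviation of S = |a|·standard deviation of T = |1.1|·12 = 13.2.
Var(T) = 12² = 144.
Var(S) = a²·Var(T) = 1.1²·144 = 174.24 (the additive constant 6.7 does not affect variance).

E(S) = 112.3, standard deviation of S = 13.2, Var(S) = 174.24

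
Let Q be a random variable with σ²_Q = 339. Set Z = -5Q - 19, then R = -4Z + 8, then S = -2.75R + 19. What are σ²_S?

σ²_Z = (-5)²·339 = 8475.
σ²_R = (-4)²·8475 = 135600.
σ²_S = (-2.75)²·135600 = 1025475.

σ²_S = 1025475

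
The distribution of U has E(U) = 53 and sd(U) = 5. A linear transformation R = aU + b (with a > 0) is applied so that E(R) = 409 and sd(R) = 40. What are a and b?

a = 8, b = -15

sd(R) = a·sd(U) (a > 0), so a = 40/5 = 8.
E(R) = a·E(U) + b, so b = 409 − 8·53 = -15.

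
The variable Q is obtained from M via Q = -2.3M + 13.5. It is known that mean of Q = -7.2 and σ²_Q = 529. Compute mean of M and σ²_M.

From Q = -2.3M + 13.5: mean of Q = a·mean of M + b, so mean of M = (mean of Q − b)/a = (-7.2 − 13.5)/(-2.3) = 9.
σ²_Q = a²·σ²_M, so σ²_M = 529/(-2.3)² = 100.

mean of M = 9, σ²_M = 100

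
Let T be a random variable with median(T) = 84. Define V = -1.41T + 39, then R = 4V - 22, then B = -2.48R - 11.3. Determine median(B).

median(B) = 831.3048

median(V) = (-1.41)·84 + 39 = -79.44.
median(R) = 4·(-79.44) + (-22) = -339.76.
median(B) = (-2.48)·(-339.76) + (-11.3) = 831.3048.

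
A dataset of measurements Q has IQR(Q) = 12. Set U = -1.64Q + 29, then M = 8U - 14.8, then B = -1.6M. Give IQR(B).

IQR(B) = 251.904

IQR(U) = |-1.64|·12 = 19.68.
IQR(M) = |8|·19.68 = 157.44.
IQR(B) = |-1.6|·157.44 = 251.904.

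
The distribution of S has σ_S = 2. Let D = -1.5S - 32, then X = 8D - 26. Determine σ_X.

σ_X = 24

σ_D = |-1.5|·2 = 3.
σ_X = |8|·3 = 24.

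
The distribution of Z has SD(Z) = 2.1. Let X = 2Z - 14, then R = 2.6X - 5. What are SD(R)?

SD(R) = 10.92

SD(X) = |2|·2.1 = 4.2.
SD(R) = |2.6|·4.2 = 10.92.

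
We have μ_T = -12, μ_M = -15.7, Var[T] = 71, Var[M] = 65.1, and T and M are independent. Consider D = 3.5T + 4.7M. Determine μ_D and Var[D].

μ_D = -115.79, Var[D] = 2307.809

μ_D = 3.5·μ_T + 4.7·μ_M = 3.5·(-12) + 4.7·(-15.7) = -115.79.
Var[D] = a²·Var[T] + b²·Var[M] + 2ab·covariance of T and M with a = 3.5, b = 4.7.
Independence gives covariance of T and M = 0.
= 3.5²·71 + 4.7²·65.1 + 2·3.5·4.7·0
= 869.75 + 1438.059 + 0 = 2307.809.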